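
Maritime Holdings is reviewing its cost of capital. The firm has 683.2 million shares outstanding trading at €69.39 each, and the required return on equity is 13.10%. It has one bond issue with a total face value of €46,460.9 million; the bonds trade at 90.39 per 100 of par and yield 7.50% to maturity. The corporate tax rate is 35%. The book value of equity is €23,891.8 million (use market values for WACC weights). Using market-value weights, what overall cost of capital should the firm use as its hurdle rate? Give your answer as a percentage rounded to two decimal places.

9.24%

Market value of equity E = 69.39 × 683.2m = 47407.248m. Market value of debt D = 46460.9m × 90.39/100 = 41996.00751m.
Total capital V = 47407.248 + 41996.00751 = 89403.25551.
Equity: weight = 47407.248/89403.25551 = 0.5303; cost = 13.1%.
Bonds outstanding: weight = 41996.00751/89403.25551 = 0.4697; after-tax cost = 7.5% × (1 − 35%) = 4.8750%.
WACC = 0.5303 × 13.1000% + 0.4697 × 4.8750% = 9.2364%.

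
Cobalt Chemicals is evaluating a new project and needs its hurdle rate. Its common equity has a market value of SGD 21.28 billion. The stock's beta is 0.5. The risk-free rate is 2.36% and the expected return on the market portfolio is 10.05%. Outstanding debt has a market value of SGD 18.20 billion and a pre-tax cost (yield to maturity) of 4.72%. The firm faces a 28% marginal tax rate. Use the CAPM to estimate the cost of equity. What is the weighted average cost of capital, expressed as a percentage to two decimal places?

Market risk premium = 10.05% − 2.36% = 7.69%.
Cost of equity via CAPM: Re = 2.36% + 0.5 × 7.69% = 6.2050%.
Total capital V = 21.28 + 18.2 = 39.48.
Equity: weight = 21.28/39.48 = 0.5390; cost = 6.205%.
Debt: weight = 18.2/39.48 = 0.4610; after-tax cost = 4.72% × (1 − 28%) = 3.3984%.
WACC = 0.5390 × 6.2050% + 0.4610 × 3.3984% = 4.9112%.

4.91%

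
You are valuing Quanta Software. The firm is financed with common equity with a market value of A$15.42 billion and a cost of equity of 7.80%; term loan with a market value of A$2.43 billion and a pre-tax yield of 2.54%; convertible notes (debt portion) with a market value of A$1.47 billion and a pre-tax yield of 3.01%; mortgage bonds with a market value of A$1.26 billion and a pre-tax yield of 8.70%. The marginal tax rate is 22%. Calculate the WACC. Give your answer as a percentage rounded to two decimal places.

6.66%

Total capital V = 15.42 + 2.43 + 1.47 + 1.26 = 20.58.
Equity: weight = 15.42/20.58 = 0.7493; cost = 7.8%.
Term loan: weight = 2.43/20.58 = 0.1181; after-tax cost = 2.54% × (1 − 22%) = 1.9812%.
Convertible notes (debt portion): weight = 1.47/20.58 = 0.0714; after-tax cost = 3.01% × (1 − 22%) = 2.3478%.
Mortgage bonds: weight = 1.26/20.58 = 0.0612; after-tax cost = 8.7% × (1 − 22%) = 6.7860%.
WACC = 0.7493 × 7.8000% + 0.1181 × 1.9812% + 0.0714 × 2.3478% + 0.0612 × 6.7860% = 6.6614%.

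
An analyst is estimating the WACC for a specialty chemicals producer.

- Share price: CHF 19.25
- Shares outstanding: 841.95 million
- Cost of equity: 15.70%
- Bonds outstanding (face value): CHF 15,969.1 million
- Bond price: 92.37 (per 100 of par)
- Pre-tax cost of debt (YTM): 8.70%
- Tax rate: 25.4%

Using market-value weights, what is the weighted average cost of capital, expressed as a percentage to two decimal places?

Market value of equity E = 19.25 × 841.95m = 16207.5375m. Market value of debt D = 15969.1m × 92.37/100 = 14750.65767m.
Total capital V = 16207.5375 + 14750.65767 = 30958.19517.
Equity: weight = 16207.5375/30958.19517 = 0.5235; cost = 15.7%.
Bonds outstanding: weight = 14750.65767/30958.19517 = 0.4765; after-tax cost = 8.7% × (1 − 25.4%) = 6.4902%.
WACC = 0.5235 × 15.7000% + 0.4765 × 6.4902% = 11.3118%.

11.31%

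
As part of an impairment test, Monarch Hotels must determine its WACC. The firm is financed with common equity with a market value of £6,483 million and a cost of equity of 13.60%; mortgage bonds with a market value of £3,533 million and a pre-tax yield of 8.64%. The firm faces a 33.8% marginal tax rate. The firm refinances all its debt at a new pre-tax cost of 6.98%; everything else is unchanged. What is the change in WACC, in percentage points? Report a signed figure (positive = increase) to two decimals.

-0.39 pp

Current WACC:
Total capital V = 6483 + 3533 = 10016.
Equity: weight = 6483/10016 = 0.6473; cost = 13.6%.
Mortgage bonds: weight = 3533/10016 = 0.3527; after-tax cost = 8.64% × (1 − 33.8%) = 5.7197%.
WACC = 0.6473 × 13.6000% + 0.3527 × 5.7197% = 10.8203%.
After the change:
Total capital V = 6483 + 3533 = 10016.
Equity: weight = 6483/10016 = 0.6473; cost = 13.6%.
Mortgage bonds: weight = 3533/10016 = 0.3527; after-tax cost = 6.98% × (1 − 33.8%) = 4.6208%.
WACC = 0.6473 × 13.6000% + 0.3527 × 4.6208% = 10.4327%.
Change in WACC = 10.4327% − 10.8203% = -0.3876 pp.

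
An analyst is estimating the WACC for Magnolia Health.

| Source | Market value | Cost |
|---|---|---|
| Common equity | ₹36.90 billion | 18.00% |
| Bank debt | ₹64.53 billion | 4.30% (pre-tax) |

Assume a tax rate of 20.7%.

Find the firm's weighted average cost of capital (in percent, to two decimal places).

8.72%

Total capital V = 36.9 + 64.53 = 101.43.
Equity: weight = 36.9/101.43 = 0.3638; cost = 18%.
Bank debt: weight = 64.53/101.43 = 0.6362; after-tax cost = 4.3% × (1 − 20.7%) = 3.4099%.
WACC = 0.3638 × 18.0000% + 0.6362 × 3.4099% = 8.7177%.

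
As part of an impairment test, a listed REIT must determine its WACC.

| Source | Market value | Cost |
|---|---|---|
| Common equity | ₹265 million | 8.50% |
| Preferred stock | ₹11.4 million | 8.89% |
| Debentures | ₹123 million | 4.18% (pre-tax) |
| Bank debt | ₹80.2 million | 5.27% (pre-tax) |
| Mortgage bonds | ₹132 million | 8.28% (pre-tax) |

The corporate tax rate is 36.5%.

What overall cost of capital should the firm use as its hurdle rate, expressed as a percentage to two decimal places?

5.96%

Total capital V = 265 + 11.4 + 123 + 80.2 + 132 = 611.6.
Equity: weight = 265/611.6 = 0.4333; cost = 8.5%.
Preferred: weight = 11.4/611.6 = 0.0186; cost = 8.89%.
Debentures: weight = 123/611.6 = 0.2011; after-tax cost = 4.18% × (1 − 36.5%) = 2.6543%.
Bank debt: weight = 80.2/611.6 = 0.1311; after-tax cost = 5.27% × (1 − 36.5%) = 3.3464%.
Mortgage bonds: weight = 132/611.6 = 0.2158; after-tax cost = 8.28% × (1 − 36.5%) = 5.2578%.
WACC = 0.4333 × 8.5000% + 0.0186 × 8.8900% + 0.2011 × 2.6543% + 0.1311 × 3.3464% + 0.2158 × 5.2578% = 5.9561%.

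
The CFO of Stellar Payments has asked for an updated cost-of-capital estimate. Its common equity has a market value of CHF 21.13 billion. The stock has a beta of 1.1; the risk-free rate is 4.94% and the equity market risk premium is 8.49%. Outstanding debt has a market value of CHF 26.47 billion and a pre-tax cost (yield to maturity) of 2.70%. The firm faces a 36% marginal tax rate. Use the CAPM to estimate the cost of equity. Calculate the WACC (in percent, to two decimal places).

7.30%

Cost of equity via CAPM: Re = 4.94% + 1.1 × 8.49% = 14.2790%.
Total capital V = 21.13 + 26.47 = 47.6.
Equity: weight = 21.13/47.6 = 0.4439; cost = 14.279%.
Debt: weight = 26.47/47.6 = 0.5561; after-tax cost = 2.7% × (1 − 36%) = 1.7280%.
WACC = 0.4439 × 14.2790% + 0.5561 × 1.7280% = 7.2995%.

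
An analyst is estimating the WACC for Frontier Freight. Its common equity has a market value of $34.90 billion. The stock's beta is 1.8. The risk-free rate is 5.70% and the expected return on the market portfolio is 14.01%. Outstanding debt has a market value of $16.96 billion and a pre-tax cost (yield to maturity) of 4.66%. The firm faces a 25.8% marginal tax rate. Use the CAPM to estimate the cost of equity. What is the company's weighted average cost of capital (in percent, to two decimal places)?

Market risk premium = 14.01% − 5.7% = 8.31%.
Cost of equity via CAPM: Re = 5.7% + 1.8 × 8.31% = 20.6580%.
Total capital V = 34.9 + 16.96 = 51.86.
Equity: weight = 34.9/51.86 = 0.6730; cost = 20.658%.
Debt: weight = 16.96/51.86 = 0.3270; after-tax cost = 4.66% × (1 − 25.8%) = 3.4577%.
WACC = 0.6730 × 20.6580% + 0.3270 × 3.4577% = 15.0329%.

15.03%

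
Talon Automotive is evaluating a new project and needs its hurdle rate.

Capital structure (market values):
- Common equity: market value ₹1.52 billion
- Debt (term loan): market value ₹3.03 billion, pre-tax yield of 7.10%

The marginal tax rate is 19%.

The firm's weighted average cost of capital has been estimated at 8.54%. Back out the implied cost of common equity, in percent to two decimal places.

14.10%

Total capital V = 1.52 + 3.03 = 4.55.
Equity weight = 1.52/4.55 = 0.3341.
Term loan weight = 3.03/4.55 = 0.6659.
Debt contribution = 0.6659 × 7.1% × (1 − 19%) = 3.8298%.
Required equity contribution = 8.54% − 3.8298% = 4.7102%.
Re = 4.7102% / 0.3341 = 14.0997%.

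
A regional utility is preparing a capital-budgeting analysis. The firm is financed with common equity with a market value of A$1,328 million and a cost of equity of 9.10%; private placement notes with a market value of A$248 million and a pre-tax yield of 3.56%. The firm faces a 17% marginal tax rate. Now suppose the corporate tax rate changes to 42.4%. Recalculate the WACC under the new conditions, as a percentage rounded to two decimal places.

After the change:
Total capital V = 1328 + 248 = 1576.
Equity: weight = 1328/1576 = 0.8426; cost = 9.1%.
Private placement notes: weight = 248/1576 = 0.1574; after-tax cost = 3.56% × (1 − 42.4%) = 2.0506%.
WACC = 0.8426 × 9.1000% + 0.1574 × 2.0506% = 7.9907%.

7.99%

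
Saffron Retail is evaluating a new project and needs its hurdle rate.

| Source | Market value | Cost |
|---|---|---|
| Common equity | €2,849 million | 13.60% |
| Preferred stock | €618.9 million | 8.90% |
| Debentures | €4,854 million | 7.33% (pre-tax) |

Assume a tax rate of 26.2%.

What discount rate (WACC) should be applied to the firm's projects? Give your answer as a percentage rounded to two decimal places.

Total capital V = 2849 + 618.9 + 4854 = 8321.9.
Equity: weight = 2849/8321.9 = 0.3423; cost = 13.6%.
Preferred: weight = 618.9/8321.9 = 0.0744; cost = 8.9%.
Debentures: weight = 4854/8321.9 = 0.5833; after-tax cost = 7.33% × (1 − 26.2%) = 5.4095%.
WACC = 0.3423 × 13.6000% + 0.0744 × 8.9000% + 0.5833 × 5.4095% = 8.4731%.

8.47%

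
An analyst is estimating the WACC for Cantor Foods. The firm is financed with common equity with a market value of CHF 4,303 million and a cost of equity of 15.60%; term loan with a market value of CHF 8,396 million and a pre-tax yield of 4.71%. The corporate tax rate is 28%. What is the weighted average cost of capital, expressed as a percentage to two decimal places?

7.53%

Total capital V = 4303 + 8396 = 12699.
Equity: weight = 4303/12699 = 0.3388; cost = 15.6%.
Term loan: weight = 8396/12699 = 0.6612; after-tax cost = 4.71% × (1 − 28%) = 3.3912%.
WACC = 0.3388 × 15.6000% + 0.6612 × 3.3912% = 7.5281%.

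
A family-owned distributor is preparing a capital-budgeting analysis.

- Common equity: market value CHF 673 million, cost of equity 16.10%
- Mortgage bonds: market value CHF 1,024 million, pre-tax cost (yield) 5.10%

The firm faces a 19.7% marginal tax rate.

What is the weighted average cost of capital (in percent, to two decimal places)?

Total capital V = 673 + 1024 = 1697.
Equity: weight = 673/1697 = 0.3966; cost = 16.1%.
Mortgage bonds: weight = 1024/1697 = 0.6034; after-tax cost = 5.1% × (1 − 19.7%) = 4.0953%.
WACC = 0.3966 × 16.1000% + 0.6034 × 4.0953% = 8.8562%.

8.86%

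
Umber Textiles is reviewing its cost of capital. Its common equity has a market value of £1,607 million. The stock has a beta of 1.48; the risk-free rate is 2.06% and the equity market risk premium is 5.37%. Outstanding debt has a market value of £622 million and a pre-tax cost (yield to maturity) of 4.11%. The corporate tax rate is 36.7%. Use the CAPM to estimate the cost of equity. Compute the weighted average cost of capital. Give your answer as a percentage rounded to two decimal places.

Cost of equity via CAPM: Re = 2.06% + 1.48 × 5.37% = 10.0076%.
Total capital V = 1607 + 622 = 2229.
Equity: weight = 1607/2229 = 0.7210; cost = 10.0076%.
Debt: weight = 622/2229 = 0.2790; after-tax cost = 4.11% × (1 − 36.7%) = 2.6016%.
WACC = 0.7210 × 10.0076% + 0.2790 × 2.6016% = 7.9410%.

7.94%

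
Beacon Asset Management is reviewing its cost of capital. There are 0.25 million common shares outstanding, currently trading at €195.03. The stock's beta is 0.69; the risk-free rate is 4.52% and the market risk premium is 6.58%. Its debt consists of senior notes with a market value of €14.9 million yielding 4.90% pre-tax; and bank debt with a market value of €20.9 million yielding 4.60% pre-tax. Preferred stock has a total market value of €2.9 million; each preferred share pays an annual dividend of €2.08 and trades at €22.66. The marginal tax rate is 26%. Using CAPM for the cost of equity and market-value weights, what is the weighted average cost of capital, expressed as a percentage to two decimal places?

Cost of equity via CAPM: Re = 4.52% + 0.69 × 6.58% = 9.0602%.
Cost of preferred: Rp = 2.08 / 22.66 = 9.1792%.
Market value of equity E = 195.03 × 0.25m = 48.7575m.
Total capital V = 48.7575 + 2.9 + 14.9 + 20.9 = 87.4575.
Equity: weight = 48.7575/87.4575 = 0.5575; cost = 9.0602%.
Preferred: weight = 2.9/87.4575 = 0.0332; cost = 9.1792%.
Senior notes: weight = 14.9/87.4575 = 0.1704; after-tax cost = 4.9% × (1 − 26%) = 3.6260%.
Bank debt: weight = 20.9/87.4575 = 0.2390; after-tax cost = 4.6% × (1 − 26%) = 3.4040%.
WACC = 0.5575 × 9.0602% + 0.0332 × 9.1792% + 0.1704 × 3.6260% + 0.2390 × 3.4040% = 6.7866%.

6.79%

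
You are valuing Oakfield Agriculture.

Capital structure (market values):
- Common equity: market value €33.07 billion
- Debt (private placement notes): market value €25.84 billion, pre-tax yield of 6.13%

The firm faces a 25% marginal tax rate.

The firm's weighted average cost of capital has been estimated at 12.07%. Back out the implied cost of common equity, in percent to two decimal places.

17.91%

Total capital V = 33.07 + 25.84 = 58.91.
Equity weight = 33.07/58.91 = 0.5614.
Private placement notes weight = 25.84/58.91 = 0.4386.
Debt contribution = 0.4386 × 6.13% × (1 − 25%) = 2.0166%.
Required equity contribution = 12.07% − 2.0166% = 10.0534%.
Re = 10.0534% / 0.5614 = 17.9088%.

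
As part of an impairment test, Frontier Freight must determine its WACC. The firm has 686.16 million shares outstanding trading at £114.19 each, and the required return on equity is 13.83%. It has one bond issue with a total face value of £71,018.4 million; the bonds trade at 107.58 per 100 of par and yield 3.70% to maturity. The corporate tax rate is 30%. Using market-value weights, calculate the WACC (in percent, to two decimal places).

8.28%

Market value of equity E = 114.19 × 686.16m = 78352.6104m. Market value of debt D = 71018.4m × 107.58/100 = 76401.59472m.
Total capital V = 78352.6104 + 76401.59472 = 154754.20512.
Equity: weight = 78352.6104/154754.20512 = 0.5063; cost = 13.83%.
Bonds outstanding: weight = 76401.59472/154754.20512 = 0.4937; after-tax cost = 3.7% × (1 − 30%) = 2.5900%.
WACC = 0.5063 × 13.8300% + 0.4937 × 2.5900% = 8.2809%.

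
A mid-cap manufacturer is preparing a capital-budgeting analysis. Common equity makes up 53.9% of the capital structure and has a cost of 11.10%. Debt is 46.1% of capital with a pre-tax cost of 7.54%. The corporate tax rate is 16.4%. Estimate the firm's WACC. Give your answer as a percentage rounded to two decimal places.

8.89%

After-tax cost of debt = 7.54% × (1 − 16.4%) = 6.3034%.
WACC = 0.539 × 11.1000% + 0.461 × 6.3034% = 8.8888%.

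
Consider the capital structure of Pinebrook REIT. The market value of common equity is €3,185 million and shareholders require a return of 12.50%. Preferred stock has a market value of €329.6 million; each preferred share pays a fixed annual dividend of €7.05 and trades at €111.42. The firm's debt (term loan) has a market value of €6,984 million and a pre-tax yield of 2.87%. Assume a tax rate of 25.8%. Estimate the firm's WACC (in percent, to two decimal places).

5.41%

Cost of preferred: Rp = 7.05 / 111.42 = 6.3274%.
Total capital V = 3185 + 329.6 + 6984 = 10498.6.
Equity: weight = 3185/10498.6 = 0.3034; cost = 12.5%.
Preferred: weight = 329.6/10498.6 = 0.0314; cost = 6.3274%.
Term loan: weight = 6984/10498.6 = 0.6652; after-tax cost = 2.87% × (1 − 25.8%) = 2.1295%.
WACC = 0.3034 × 12.5000% + 0.0314 × 6.3274% + 0.6652 × 2.1295% = 5.4075%.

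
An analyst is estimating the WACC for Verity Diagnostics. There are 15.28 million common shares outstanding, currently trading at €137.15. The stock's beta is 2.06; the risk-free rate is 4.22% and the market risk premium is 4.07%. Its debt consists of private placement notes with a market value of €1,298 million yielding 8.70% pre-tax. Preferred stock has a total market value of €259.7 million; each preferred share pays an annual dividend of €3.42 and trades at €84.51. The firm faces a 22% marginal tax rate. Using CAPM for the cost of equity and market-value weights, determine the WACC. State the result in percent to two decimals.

9.93%

Cost of equity via CAPM: Re = 4.22% + 2.06 × 4.07% = 12.6042%.
Cost of preferred: Rp = 3.42 / 84.51 = 4.0469%.
Market value of equity E = 137.15 × 15.28m = 2095.652m.
Total capital V = 2095.652 + 259.7 + 1298 = 3653.352.
Equity: weight = 2095.652/3653.352 = 0.5736; cost = 12.6042%.
Preferred: weight = 259.7/3653.352 = 0.0711; cost = 4.0469%.
Private placement notes: weight = 1298/3653.352 = 0.3553; after-tax cost = 8.7% × (1 − 22%) = 6.7860%.
WACC = 0.5736 × 12.6042% + 0.0711 × 4.0469% + 0.3553 × 6.7860% = 9.9288%.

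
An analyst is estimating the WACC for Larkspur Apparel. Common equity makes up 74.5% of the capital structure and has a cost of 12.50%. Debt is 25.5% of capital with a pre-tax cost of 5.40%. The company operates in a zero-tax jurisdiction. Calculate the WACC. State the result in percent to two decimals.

10.69%

After-tax cost of debt = 5.4% × (1 − 0%) = 5.4000%.
WACC = 0.745 × 12.5000% + 0.255 × 5.4000% = 10.6895%.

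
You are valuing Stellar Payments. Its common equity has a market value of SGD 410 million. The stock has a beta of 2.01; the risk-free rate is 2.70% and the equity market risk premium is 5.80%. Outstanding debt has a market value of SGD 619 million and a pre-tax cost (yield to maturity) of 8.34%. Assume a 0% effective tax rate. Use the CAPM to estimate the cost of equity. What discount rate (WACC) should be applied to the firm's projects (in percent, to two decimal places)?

10.74%

Cost of equity via CAPM: Re = 2.7% + 2.01 × 5.8% = 14.3580%.
Total capital V = 410 + 619 = 1029.
Equity: weight = 410/1029 = 0.3984; cost = 14.358%.
Debt: weight = 619/1029 = 0.6016; after-tax cost = 8.34% × (1 − 0%) = 8.3400%.
WACC = 0.3984 × 14.3580% + 0.6016 × 8.3400% = 10.7378%.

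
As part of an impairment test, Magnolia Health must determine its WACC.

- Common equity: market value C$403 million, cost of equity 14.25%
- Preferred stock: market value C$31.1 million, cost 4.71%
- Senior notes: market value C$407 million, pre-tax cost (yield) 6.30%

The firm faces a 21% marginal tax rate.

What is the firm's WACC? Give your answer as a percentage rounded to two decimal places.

Total capital V = 403 + 31.1 + 407 = 841.1.
Equity: weight = 403/841.1 = 0.4791; cost = 14.25%.
Preferred: weight = 31.1/841.1 = 0.0370; cost = 4.71%.
Senior notes: weight = 407/841.1 = 0.4839; after-tax cost = 6.3% × (1 − 21%) = 4.9770%.
WACC = 0.4791 × 14.2500% + 0.0370 × 4.7100% + 0.4839 × 4.9770% = 9.4101%.

9.41%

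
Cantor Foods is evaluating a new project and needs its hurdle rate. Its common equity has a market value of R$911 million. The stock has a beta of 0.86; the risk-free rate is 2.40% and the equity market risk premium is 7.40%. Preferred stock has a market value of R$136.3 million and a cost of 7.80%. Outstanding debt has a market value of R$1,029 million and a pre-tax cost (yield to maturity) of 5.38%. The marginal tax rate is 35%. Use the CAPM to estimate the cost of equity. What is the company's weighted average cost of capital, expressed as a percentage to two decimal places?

Cost of equity via CAPM: Re = 2.4% + 0.86 × 7.4% = 8.7640%.
Total capital V = 911 + 136.3 + 1029 = 2076.3.
Equity: weight = 911/2076.3 = 0.4388; cost = 8.764%.
Preferred: weight = 136.3/2076.3 = 0.0656; cost = 7.8%.
Debt: weight = 1029/2076.3 = 0.4956; after-tax cost = 5.38% × (1 − 35%) = 3.4970%.
WACC = 0.4388 × 8.7640% + 0.0656 × 7.8000% + 0.4956 × 3.4970% = 6.0904%.

6.09%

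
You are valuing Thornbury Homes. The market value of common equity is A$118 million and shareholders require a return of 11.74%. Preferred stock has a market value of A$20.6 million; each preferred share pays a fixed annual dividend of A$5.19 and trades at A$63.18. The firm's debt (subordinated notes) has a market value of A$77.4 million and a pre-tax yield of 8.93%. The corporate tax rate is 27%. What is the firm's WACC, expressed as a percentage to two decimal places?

9.53%

Cost of preferred: Rp = 5.19 / 63.18 = 8.2146%.
Total capital V = 118 + 20.6 + 77.4 = 216.
Equity: weight = 118/216 = 0.5463; cost = 11.74%.
Preferred: weight = 20.6/216 = 0.0954; cost = 8.2146%.
Subordinated notes: weight = 77.4/216 = 0.3583; after-tax cost = 8.93% × (1 − 27%) = 6.5189%.
WACC = 0.5463 × 11.7400% + 0.0954 × 8.2146% + 0.3583 × 6.5189% = 9.5329%.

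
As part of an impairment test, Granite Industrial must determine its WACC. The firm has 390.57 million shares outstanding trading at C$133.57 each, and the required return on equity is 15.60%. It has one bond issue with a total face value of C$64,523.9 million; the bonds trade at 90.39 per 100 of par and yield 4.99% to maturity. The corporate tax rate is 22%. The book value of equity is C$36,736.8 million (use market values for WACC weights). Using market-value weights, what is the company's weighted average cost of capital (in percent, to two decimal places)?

9.42%

Market value of equity E = 133.57 × 390.57m = 52168.4349m. Market value of debt D = 64523.9m × 90.39/100 = 58323.15321m.
Total capital V = 52168.4349 + 58323.15321 = 110491.58811.
Equity: weight = 52168.4349/110491.58811 = 0.4721; cost = 15.6%.
Bonds outstanding: weight = 58323.15321/110491.58811 = 0.5279; after-tax cost = 4.99% × (1 − 22%) = 3.8922%.
WACC = 0.4721 × 15.6000% + 0.5279 × 3.8922% = 9.4200%.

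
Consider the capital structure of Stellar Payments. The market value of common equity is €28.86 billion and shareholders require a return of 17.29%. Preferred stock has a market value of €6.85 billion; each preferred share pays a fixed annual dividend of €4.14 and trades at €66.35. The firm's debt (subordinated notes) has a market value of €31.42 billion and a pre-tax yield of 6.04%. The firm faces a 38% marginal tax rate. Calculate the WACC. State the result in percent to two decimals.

Cost of preferred: Rp = 4.14 / 66.35 = 6.2396%.
Total capital V = 28.86 + 6.85 + 31.42 = 67.13.
Equity: weight = 28.86/67.13 = 0.4299; cost = 17.29%.
Preferred: weight = 6.85/67.13 = 0.1020; cost = 6.2396%.
Subordinated notes: weight = 31.42/67.13 = 0.4680; after-tax cost = 6.04% × (1 − 38%) = 3.7448%.
WACC = 0.4299 × 17.2900% + 0.1020 × 6.2396% + 0.4680 × 3.7448% = 9.8226%.

9.82%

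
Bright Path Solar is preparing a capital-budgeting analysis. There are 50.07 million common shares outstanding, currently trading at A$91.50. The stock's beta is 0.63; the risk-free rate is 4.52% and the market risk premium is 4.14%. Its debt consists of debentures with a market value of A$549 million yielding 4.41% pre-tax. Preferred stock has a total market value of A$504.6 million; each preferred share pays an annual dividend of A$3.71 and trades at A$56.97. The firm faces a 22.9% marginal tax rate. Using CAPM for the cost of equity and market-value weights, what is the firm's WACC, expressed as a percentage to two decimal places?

Cost of equity via CAPM: Re = 4.52% + 0.63 × 4.14% = 7.1282%.
Cost of preferred: Rp = 3.71 / 56.97 = 6.5122%.
Market value of equity E = 91.5 × 50.07m = 4581.405m.
Total capital V = 4581.405 + 504.6 + 549 = 5635.005.
Equity: weight = 4581.405/5635.005 = 0.8130; cost = 7.1282%.
Preferred: weight = 504.6/5635.005 = 0.0895; cost = 6.5122%.
Debentures: weight = 549/5635.005 = 0.0974; after-tax cost = 4.41% × (1 − 22.9%) = 3.4001%.
WACC = 0.8130 × 7.1282% + 0.0895 × 6.5122% + 0.0974 × 3.4001% = 6.7098%.

6.71%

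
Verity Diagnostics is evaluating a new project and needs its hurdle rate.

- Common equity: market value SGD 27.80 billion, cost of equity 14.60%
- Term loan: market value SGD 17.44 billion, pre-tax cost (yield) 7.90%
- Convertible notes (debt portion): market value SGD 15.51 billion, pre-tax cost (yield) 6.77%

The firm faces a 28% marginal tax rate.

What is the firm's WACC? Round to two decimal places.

9.56%

Total capital V = 27.8 + 17.44 + 15.51 = 60.75.
Equity: weight = 27.8/60.75 = 0.4576; cost = 14.6%.
Term loan: weight = 17.44/60.75 = 0.2871; after-tax cost = 7.9% × (1 − 28%) = 5.6880%.
Convertible notes (debt portion): weight = 15.51/60.75 = 0.2553; after-tax cost = 6.77% × (1 − 28%) = 4.8744%.
WACC = 0.4576 × 14.6000% + 0.2871 × 5.6880% + 0.2553 × 4.8744% = 9.5585%.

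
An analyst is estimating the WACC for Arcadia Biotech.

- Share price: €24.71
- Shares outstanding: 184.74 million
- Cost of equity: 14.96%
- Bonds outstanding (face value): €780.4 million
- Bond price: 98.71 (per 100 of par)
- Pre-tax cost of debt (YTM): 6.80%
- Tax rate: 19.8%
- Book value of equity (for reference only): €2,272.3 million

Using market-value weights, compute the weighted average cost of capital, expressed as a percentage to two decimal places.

13.59%

Market value of equity E = 24.71 × 184.74m = 4564.9254m. Market value of debt D = 780.4m × 98.71/100 = 770.33284m.
Total capital V = 4564.9254 + 770.33284 = 5335.25824.
Equity: weight = 4564.9254/5335.25824 = 0.8556; cost = 14.96%.
Bonds outstanding: weight = 770.33284/5335.25824 = 0.1444; after-tax cost = 6.8% × (1 − 19.8%) = 5.4536%.
WACC = 0.8556 × 14.9600% + 0.1444 × 5.4536% = 13.5874%.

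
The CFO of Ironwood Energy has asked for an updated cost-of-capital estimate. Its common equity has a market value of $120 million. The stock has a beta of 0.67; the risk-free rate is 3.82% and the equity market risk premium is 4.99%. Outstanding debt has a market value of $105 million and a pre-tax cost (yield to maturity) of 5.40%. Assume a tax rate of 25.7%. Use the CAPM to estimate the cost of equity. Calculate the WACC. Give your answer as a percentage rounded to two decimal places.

Cost of equity via CAPM: Re = 3.82% + 0.67 × 4.99% = 7.1633%.
Total capital V = 120 + 105 = 225.
Equity: weight = 120/225 = 0.5333; cost = 7.1633%.
Debt: weight = 105/225 = 0.4667; after-tax cost = 5.4% × (1 − 25.7%) = 4.0122%.
WACC = 0.5333 × 7.1633% + 0.4667 × 4.0122% = 5.6928%.

5.69%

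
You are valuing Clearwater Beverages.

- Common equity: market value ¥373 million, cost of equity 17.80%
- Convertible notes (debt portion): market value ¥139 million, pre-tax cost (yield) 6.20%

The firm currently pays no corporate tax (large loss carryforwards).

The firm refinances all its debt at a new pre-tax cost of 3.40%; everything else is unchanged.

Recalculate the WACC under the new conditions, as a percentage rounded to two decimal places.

After the change:
Total capital V = 373 + 139 = 512.
Equity: weight = 373/512 = 0.7285; cost = 17.8%.
Convertible notes (debt portion): weight = 139/512 = 0.2715; after-tax cost = 3.4% × (1 − 0%) = 3.4000%.
WACC = 0.7285 × 17.8000% + 0.2715 × 3.4000% = 13.8906%.

13.89%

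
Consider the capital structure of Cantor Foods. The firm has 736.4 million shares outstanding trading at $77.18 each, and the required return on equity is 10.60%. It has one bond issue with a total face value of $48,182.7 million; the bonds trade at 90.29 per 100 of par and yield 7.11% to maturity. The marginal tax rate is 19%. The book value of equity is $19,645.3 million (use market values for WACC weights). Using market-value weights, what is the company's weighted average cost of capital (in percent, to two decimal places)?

8.50%

Market value of equity E = 77.18 × 736.4m = 56835.352m. Market value of debt D = 48182.7m × 90.29/100 = 43504.15983m.
Total capital V = 56835.352 + 43504.15983 = 100339.51183.
Equity: weight = 56835.352/100339.51183 = 0.5664; cost = 10.6%.
Bonds outstanding: weight = 43504.15983/100339.51183 = 0.4336; after-tax cost = 7.11% × (1 − 19%) = 5.7591%.
WACC = 0.5664 × 10.6000% + 0.4336 × 5.7591% = 8.5011%.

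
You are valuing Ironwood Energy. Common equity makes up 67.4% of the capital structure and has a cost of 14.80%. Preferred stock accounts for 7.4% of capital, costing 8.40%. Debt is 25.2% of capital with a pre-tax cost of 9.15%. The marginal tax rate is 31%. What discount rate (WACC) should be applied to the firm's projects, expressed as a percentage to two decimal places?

12.19%

After-tax cost of debt = 9.15% × (1 − 31%) = 6.3135%.
WACC = 0.674 × 14.8000% + 0.074 × 8.4000% + 0.252 × 6.3135% = 12.1878%.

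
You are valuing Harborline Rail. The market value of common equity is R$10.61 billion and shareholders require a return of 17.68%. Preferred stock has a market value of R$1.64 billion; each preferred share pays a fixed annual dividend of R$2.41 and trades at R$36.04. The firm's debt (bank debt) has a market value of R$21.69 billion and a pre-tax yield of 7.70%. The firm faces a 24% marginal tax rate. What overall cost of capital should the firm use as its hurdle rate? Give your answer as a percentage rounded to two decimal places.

Cost of preferred: Rp = 2.41 / 36.04 = 6.6870%.
Total capital V = 10.61 + 1.64 + 21.69 = 33.94.
Equity: weight = 10.61/33.94 = 0.3126; cost = 17.68%.
Preferred: weight = 1.64/33.94 = 0.0483; cost = 6.687%.
Bank debt: weight = 21.69/33.94 = 0.6391; after-tax cost = 7.7% × (1 − 24%) = 5.8520%.
WACC = 0.3126 × 17.6800% + 0.0483 × 6.6870% + 0.6391 × 5.8520% = 9.5899%.

9.59%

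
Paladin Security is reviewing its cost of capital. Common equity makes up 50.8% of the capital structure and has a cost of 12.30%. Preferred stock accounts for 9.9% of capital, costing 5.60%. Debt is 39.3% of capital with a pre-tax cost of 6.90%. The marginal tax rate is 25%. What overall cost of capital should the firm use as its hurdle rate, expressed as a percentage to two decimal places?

After-tax cost of debt = 6.9% × (1 − 25%) = 5.1750%.
WACC = 0.508 × 12.3000% + 0.099 × 5.6000% + 0.393 × 5.1750% = 8.8366%.

8.84%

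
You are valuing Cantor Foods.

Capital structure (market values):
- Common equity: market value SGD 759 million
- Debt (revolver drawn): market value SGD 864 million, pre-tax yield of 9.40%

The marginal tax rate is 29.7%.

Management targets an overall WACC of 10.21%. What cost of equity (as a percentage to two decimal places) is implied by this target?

Total capital V = 759 + 864 = 1623.
Equity weight = 759/1623 = 0.4677.
Revolver drawn weight = 864/1623 = 0.5323.
Debt contribution = 0.5323 × 9.4% × (1 − 29.7%) = 3.5179%.
Required equity contribution = 10.21% − 3.5179% = 6.6921%.
Re = 6.6921% / 0.4677 = 14.3101%.

14.31%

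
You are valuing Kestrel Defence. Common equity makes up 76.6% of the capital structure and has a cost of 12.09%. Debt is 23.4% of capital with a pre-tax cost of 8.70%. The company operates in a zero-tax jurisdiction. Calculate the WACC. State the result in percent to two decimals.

11.30%

After-tax cost of debt = 8.7% × (1 − 0%) = 8.7000%.
WACC = 0.766 × 12.0900% + 0.234 × 8.7000% = 11.2967%.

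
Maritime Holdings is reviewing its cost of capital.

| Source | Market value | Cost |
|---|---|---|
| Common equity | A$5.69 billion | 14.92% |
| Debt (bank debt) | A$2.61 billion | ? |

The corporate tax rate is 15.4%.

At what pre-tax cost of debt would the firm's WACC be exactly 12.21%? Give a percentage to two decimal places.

7.45%

Total capital V = 5.69 + 2.61 = 8.3.
Equity weight = 5.69/8.3 = 0.6855.
Bank debt weight = 2.61/8.3 = 0.3145.
Equity contribution = 0.6855 × 14.92% = 10.2283%.
Remaining for debt = 12.21% − 10.2283% = 1.9817%.
Rd × (1 − 15.4%) × 0.3145 = 1.9817%  ⇒  Rd = 7.4492%.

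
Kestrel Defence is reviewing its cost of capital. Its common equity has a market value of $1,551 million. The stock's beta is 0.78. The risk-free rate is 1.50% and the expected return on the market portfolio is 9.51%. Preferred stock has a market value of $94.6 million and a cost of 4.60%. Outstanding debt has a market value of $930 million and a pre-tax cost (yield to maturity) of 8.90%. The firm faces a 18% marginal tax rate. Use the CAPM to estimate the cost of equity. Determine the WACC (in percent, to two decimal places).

Market risk premium = 9.51% − 1.5% = 8.01%.
Cost of equity via CAPM: Re = 1.5% + 0.78 × 8.01% = 7.7478%.
Total capital V = 1551 + 94.6 + 930 = 2575.6.
Equity: weight = 1551/2575.6 = 0.6022; cost = 7.7478%.
Preferred: weight = 94.6/2575.6 = 0.0367; cost = 4.6%.
Debt: weight = 930/2575.6 = 0.3611; after-tax cost = 8.9% × (1 − 18%) = 7.2980%.
WACC = 0.6022 × 7.7478% + 0.0367 × 4.6000% + 0.3611 × 7.2980% = 7.4698%.

7.47%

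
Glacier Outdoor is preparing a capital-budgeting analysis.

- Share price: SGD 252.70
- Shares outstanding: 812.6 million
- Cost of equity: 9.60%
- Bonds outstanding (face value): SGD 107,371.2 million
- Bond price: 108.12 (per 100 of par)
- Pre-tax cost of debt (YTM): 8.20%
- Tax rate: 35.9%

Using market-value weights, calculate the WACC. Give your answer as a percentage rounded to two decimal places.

8.03%

Market value of equity E = 252.7 × 812.6m = 205344.02m. Market value of debt D = 107371.2m × 108.12/100 = 116089.74144m.
Total capital V = 205344.02 + 116089.74144 = 321433.76144.
Equity: weight = 205344.02/321433.76144 = 0.6388; cost = 9.6%.
Bonds outstanding: weight = 116089.74144/321433.76144 = 0.3612; after-tax cost = 8.2% × (1 − 35.9%) = 5.2562%.
WACC = 0.6388 × 9.6000% + 0.3612 × 5.2562% = 8.0312%.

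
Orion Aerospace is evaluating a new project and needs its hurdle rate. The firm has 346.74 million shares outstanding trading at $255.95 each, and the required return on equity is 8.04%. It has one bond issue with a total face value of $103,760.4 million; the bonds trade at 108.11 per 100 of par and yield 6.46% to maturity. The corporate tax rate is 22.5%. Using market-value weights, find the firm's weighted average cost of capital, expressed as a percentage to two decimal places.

6.35%

Market value of equity E = 255.95 × 346.74m = 88748.103m. Market value of debt D = 103760.4m × 108.11/100 = 112175.36844m.
Total capital V = 88748.103 + 112175.36844 = 200923.47144.
Equity: weight = 88748.103/200923.47144 = 0.4417; cost = 8.04%.
Bonds outstanding: weight = 112175.36844/200923.47144 = 0.5583; after-tax cost = 6.46% × (1 − 22.5%) = 5.0065%.
WACC = 0.4417 × 8.0400% + 0.5583 × 5.0065% = 6.3464%.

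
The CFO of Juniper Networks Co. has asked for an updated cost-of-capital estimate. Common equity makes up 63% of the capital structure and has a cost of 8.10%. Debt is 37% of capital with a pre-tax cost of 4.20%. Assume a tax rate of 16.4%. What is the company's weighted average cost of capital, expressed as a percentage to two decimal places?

6.40%

After-tax cost of debt = 4.2% × (1 − 16.4%) = 3.5112%.
WACC = 0.630 × 8.1000% + 0.370 × 3.5112% = 6.4021%.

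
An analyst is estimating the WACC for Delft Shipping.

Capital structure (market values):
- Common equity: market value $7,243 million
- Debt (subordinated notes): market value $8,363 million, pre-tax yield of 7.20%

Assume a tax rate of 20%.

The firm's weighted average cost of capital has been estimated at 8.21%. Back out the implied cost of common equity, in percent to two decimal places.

Total capital V = 7243 + 8363 = 15606.
Equity weight = 7243/15606 = 0.4641.
Subordinated notes weight = 8363/15606 = 0.5359.
Debt contribution = 0.5359 × 7.2% × (1 − 20%) = 3.0867%.
Required equity contribution = 8.21% − 3.0867% = 5.1233%.
Re = 5.1233% / 0.4641 = 11.0388%.

11.04%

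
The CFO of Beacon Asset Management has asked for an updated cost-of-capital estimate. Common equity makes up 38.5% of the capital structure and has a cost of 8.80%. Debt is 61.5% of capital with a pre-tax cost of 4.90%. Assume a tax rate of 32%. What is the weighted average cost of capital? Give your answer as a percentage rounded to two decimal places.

After-tax cost of debt = 4.9% × (1 − 32%) = 3.3320%.
WACC = 0.385 × 8.8000% + 0.615 × 3.3320% = 5.4372%.

5.44%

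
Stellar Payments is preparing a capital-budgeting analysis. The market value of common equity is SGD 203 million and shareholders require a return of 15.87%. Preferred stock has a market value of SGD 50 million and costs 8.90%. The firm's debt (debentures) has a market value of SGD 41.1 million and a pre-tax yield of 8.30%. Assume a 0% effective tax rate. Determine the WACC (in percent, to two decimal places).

Total capital V = 203 + 50 + 41.1 = 294.1.
Equity: weight = 203/294.1 = 0.6902; cost = 15.87%.
Preferred: weight = 50/294.1 = 0.1700; cost = 8.9%.
Debentures: weight = 41.1/294.1 = 0.1397; after-tax cost = 8.3% × (1 − 0%) = 8.3000%.
WACC = 0.6902 × 15.8700% + 0.1700 × 8.9000% + 0.1397 × 8.3000% = 13.6271%.

13.63%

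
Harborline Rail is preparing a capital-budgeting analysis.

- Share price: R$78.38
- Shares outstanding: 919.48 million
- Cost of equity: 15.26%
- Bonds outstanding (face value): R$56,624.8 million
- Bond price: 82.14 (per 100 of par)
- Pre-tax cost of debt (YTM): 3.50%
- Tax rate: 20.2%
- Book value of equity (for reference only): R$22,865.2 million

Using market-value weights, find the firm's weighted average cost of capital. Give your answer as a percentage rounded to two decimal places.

Market value of equity E = 78.38 × 919.48m = 72068.8424m. Market value of debt D = 56624.8m × 82.14/100 = 46511.61072m.
Total capital V = 72068.8424 + 46511.61072 = 118580.45312.
Equity: weight = 72068.8424/118580.45312 = 0.6078; cost = 15.26%.
Bonds outstanding: weight = 46511.61072/118580.45312 = 0.3922; after-tax cost = 3.5% × (1 − 20.2%) = 2.7930%.
WACC = 0.6078 × 15.2600% + 0.3922 × 2.7930% = 10.3700%.

10.37%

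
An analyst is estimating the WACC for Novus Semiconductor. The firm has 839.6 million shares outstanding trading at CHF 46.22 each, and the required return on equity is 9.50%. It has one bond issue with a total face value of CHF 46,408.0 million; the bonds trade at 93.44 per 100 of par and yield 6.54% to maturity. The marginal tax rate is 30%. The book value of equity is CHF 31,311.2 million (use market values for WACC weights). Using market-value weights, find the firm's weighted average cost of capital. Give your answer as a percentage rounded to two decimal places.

Market value of equity E = 46.22 × 839.6m = 38806.312m. Market value of debt D = 46408m × 93.44/100 = 43363.6352m.
Total capital V = 38806.312 + 43363.6352 = 82169.9472.
Equity: weight = 38806.312/82169.9472 = 0.4723; cost = 9.5%.
Bonds outstanding: weight = 43363.6352/82169.9472 = 0.5277; after-tax cost = 6.54% × (1 − 30%) = 4.5780%.
WACC = 0.4723 × 9.5000% + 0.5277 × 4.5780% = 6.9025%.

6.90%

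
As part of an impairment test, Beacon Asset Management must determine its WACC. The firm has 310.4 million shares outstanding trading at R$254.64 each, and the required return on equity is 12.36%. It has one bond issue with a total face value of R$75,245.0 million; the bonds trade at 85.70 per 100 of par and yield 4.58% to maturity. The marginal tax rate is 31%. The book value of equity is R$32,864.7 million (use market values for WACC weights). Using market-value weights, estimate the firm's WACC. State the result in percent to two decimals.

8.23%

Market value of equity E = 254.64 × 310.4m = 79040.256m. Market value of debt D = 75245m × 85.7/100 = 64484.965m.
Total capital V = 79040.256 + 64484.965 = 143525.221.
Equity: weight = 79040.256/143525.221 = 0.5507; cost = 12.36%.
Bonds outstanding: weight = 64484.965/143525.221 = 0.4493; after-tax cost = 4.58% × (1 − 31%) = 3.1602%.
WACC = 0.5507 × 12.3600% + 0.4493 × 3.1602% = 8.2266%.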